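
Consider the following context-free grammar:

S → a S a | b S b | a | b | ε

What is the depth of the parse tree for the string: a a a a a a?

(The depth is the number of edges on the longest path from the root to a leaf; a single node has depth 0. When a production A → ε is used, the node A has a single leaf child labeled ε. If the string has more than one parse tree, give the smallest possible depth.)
The string has even length 6, so its (unique) parse tree peels off matching outer symbols: S → a S a, S → a S a, S → a S a, and finally S → ε for the empty middle.
The S nodes are at depths 0..3; the ε leaf under the innermost S is at depth 4 (terminal leaves are at depths 1..3).
Depth = 4.

Final answer: 4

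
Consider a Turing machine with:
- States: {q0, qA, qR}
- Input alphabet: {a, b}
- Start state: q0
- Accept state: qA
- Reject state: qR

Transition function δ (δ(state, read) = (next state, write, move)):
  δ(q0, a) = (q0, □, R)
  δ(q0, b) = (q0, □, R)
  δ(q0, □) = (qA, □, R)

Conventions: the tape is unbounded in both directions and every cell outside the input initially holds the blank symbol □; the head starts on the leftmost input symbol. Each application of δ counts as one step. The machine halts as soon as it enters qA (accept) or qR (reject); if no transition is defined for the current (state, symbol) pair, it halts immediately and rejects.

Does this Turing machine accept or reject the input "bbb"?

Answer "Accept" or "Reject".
Step 0: [q0]bbb (head at position 0)
Step 1: δ(q0, b) = (q0, □, R)  ⊢  □[q0]bb (head at position 1)
Step 2: δ(q0, b) = (q0, □, R)  ⊢  □□[q0]b (head at position 2)
Step 3: δ(q0, b) = (q0, □, R)  ⊢  □□□[q0]□ (head at position 3)
Step 4: δ(q0, □) = (qA, □, R)  ⊢  □□□□[qA]□ (head at position 4)
The machine is in qA, so it halts and accepts.

Final answer: Accept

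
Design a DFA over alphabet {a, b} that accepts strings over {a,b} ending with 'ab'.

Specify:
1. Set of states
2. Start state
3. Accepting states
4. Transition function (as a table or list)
One valid DFA (any DFA recognizing the same language is acceptable):
States: {q0, q1, q2}
Start: q0
Accepting: {q2}
Transitions (accepting states marked with *):
State | a | b | Accepting
-------------------------
q0    | q1 | q0 |  
q1    | q1 | q2 |  
q2    | q1 | q0 | *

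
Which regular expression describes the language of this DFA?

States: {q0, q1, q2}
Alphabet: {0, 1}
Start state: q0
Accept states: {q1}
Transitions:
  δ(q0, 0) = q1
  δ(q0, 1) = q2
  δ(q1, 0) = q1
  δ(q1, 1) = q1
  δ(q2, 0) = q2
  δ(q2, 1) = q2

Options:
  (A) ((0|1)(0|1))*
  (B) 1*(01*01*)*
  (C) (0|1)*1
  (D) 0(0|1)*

Testing sample strings against the DFA:
  '000' -> accepted
  '00110' -> accepted
  '00' -> accepted
  '10' -> rejected
Checking each option for a counterexample:
  (A) ((0|1)(0|1))*: ε is rejected by the DFA but matches the regex → eliminated
  (B) 1*(01*01*)*: ε is rejected by the DFA but matches the regex → eliminated
  (C) (0|1)*1: '0' is accepted by the DFA but does not match the regex → eliminated
  (D) 0(0|1)*: agrees with the DFA on all strings of length ≤ 4
Only (D) 0(0|1)* is consistent with the DFA.

Final answer: (D) 0(0|1)*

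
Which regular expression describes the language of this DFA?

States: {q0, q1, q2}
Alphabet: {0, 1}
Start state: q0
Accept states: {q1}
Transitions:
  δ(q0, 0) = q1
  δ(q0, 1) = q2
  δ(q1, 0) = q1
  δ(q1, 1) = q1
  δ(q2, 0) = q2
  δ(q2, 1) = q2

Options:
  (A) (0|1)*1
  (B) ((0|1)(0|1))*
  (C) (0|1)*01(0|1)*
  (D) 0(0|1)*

Testing sample strings against the DFA:
  '01111' -> accepted
  '10' -> rejected
  '10110' -> rejected
  '0011' -> accepted
Checking each option for a counterexample:
  (A) (0|1)*1: '0' is accepted by the DFA but does not match the regex → eliminated
  (B) ((0|1)(0|1))*: ε is rejected by the DFA but matches the regex → eliminated
  (C) (0|1)*01(0|1)*: '0' is accepted by the DFA but does not match the regex → eliminated
  (D) 0(0|1)*: agrees with the DFA on all strings of length ≤ 4
Only (D) 0(0|1)* is consistent with the DFA.

Final answer: (D) 0(0|1)*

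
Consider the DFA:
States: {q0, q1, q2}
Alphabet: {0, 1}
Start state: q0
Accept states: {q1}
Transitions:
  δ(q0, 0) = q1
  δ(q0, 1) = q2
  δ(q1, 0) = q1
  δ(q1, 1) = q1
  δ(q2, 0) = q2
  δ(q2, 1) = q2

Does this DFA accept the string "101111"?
Processing string "101111":
  q0 --1--> q2
  q2 --0--> q2
  q2 --1--> q2
  q2 --1--> q2
  q2 --1--> q2
  q2 --1--> q2
Final state: q2
Accept states: {q1}
q2 is not an accept state, so the string is rejected.

Final answer: No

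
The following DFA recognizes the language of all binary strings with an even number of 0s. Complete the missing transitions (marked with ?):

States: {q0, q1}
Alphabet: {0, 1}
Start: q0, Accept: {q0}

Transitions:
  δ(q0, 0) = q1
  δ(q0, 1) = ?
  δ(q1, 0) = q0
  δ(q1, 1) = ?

What each state remembers (consistent with the given transitions and accept states):
  q0: an even number of 0s has been read so far
  q1: an odd number of 0s has been read so far
Filling in the missing entries:
  δ(q0, 1): in q0 (an even number of 0s has been read so far), after reading 1 we have: an even number of 0s has been read so far → q0
  δ(q1, 1): in q1 (an odd number of 0s has been read so far), after reading 1 we have: an odd number of 0s has been read so far → q1

Final answer: δ(q0, 1) = q0; δ(q1, 1) = q1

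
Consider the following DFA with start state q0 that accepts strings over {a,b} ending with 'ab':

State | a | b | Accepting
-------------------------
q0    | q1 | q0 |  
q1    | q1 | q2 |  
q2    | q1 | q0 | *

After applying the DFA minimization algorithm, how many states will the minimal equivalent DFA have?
All 3 states are reachable from q0, so none can be removed as unreachable.
Table-filling: first mark every (accepting, non-accepting) pair as distinguishable (accepting: {q2}; non-accepting: {q0, q1}).
Round 1: (q0, q1) on 'b' go to q0 and q2, already distinguishable → mark.
Every pair of states is distinguishable, so the DFA is already minimal.
Equivalence classes: {q0}, {q1}, {q2} → 3 states.

Final answer: 3 states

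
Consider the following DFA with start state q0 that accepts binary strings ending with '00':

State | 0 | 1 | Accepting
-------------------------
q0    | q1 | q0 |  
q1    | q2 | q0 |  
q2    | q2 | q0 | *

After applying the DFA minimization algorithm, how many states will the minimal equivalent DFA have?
All 3 states are reachable from q0, so none can be removed as unreachable.
Table-filling: first mark every (accepting, non-accepting) pair as distinguishable (accepting: {q2}; non-accepting: {q0, q1}).
Round 1: (q0, q1) on '0' go to q1 and q2, already distinguishable → mark.
Every pair of states is distinguishable, so the DFA is already minimal.
Equivalence classes: {q0}, {q1}, {q2} → 3 states.

Final answer: 3 states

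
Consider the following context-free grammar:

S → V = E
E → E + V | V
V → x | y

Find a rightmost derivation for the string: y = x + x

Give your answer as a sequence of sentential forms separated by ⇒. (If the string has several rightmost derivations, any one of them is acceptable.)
Start with S.
Step 1: the rightmost non-terminal is S; apply S → V = E:  V = E
Step 2: the rightmost non-terminal is E; apply E → E + V:  V = E + V
Step 3: the rightmost non-terminal is V; apply V → x:  V = E + x
Step 4: the rightmost non-terminal is E; apply E → V:  V = V + x
Step 5: the rightmost non-terminal is V; apply V → x:  V = x + x
Step 6: the rightmost non-terminal is V; apply V → y:  y = x + x

Final answer: S ⇒ V = E ⇒ V = E + V ⇒ V = E + x ⇒ V = V + x ⇒ V = x + x ⇒ y = x + x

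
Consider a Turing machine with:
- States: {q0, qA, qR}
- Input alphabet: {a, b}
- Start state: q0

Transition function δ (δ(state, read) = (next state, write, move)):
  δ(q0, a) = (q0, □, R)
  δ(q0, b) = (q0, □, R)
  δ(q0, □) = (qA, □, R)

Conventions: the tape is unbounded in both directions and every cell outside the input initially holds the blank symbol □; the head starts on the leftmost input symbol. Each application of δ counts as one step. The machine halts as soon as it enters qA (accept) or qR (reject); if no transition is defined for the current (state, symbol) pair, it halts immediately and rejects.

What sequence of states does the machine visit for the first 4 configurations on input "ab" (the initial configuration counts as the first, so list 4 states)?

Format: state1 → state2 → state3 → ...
Step 0: [q0]ab (head at position 0)
Step 1: δ(q0, a) = (q0, □, R)  ⊢  □[q0]b (head at position 1)
Step 2: δ(q0, b) = (q0, □, R)  ⊢  □□[q0]□ (head at position 2)
Step 3: δ(q0, □) = (qA, □, R)  ⊢  □□□[qA]□ (head at position 3)
Reading off the states of these 4 configurations: q0 → q0 → q0 → qA

Final answer: q0 → q0 → q0 → qA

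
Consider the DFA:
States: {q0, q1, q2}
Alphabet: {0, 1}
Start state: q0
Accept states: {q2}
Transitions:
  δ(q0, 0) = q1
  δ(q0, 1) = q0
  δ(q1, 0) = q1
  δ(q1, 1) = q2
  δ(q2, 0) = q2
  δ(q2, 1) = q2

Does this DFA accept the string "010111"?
Processing string "010111":
  q0 --0--> q1
  q1 --1--> q2
  q2 --0--> q2
  q2 --1--> q2
  q2 --1--> q2
  q2 --1--> q2
Final state: q2
Accept states: {q2}
q2 is an accept state, so the string is accepted.

Final answer: Yes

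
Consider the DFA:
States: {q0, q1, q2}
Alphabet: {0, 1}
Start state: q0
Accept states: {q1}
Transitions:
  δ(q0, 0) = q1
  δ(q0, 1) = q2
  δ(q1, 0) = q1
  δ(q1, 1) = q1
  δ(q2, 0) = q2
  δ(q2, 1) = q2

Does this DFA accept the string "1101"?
Processing string "1101":
  q0 --1--> q2
  q2 --1--> q2
  q2 --0--> q2
  q2 --1--> q2
Final state: q2
Accept states: {q1}
q2 is not an accept state, so the string is rejected.

Final answer: No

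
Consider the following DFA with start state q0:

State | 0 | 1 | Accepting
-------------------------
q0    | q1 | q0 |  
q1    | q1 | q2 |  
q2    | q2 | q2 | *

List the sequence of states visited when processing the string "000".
q0 → q1 → q1 → q1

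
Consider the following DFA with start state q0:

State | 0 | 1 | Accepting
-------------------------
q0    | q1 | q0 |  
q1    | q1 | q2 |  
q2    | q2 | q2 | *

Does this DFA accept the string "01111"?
Start in q0.
Read '0': q0 → q1
Read '1': q1 → q2
Read '1': q2 → q2
Read '1': q2 → q2
Read '1': q2 → q2
Final state q2 is accepting, so the string is accepted.

Final answer: Yes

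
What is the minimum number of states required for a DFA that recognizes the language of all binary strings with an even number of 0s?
Language: binary strings with an even number of 0s
Lower bound (Myhill–Nerode): the prefixes ε, 0 are pairwise distinguishable:
  ε vs 0: suffix ε distinguishes them (ε has zero 0s (accepted), 0 has one 0 (rejected))
So any DFA needs at least 2 states.
Upper bound: a DFA with 2 states exists (one state per class above).
Minimum states: 2

Final answer: 2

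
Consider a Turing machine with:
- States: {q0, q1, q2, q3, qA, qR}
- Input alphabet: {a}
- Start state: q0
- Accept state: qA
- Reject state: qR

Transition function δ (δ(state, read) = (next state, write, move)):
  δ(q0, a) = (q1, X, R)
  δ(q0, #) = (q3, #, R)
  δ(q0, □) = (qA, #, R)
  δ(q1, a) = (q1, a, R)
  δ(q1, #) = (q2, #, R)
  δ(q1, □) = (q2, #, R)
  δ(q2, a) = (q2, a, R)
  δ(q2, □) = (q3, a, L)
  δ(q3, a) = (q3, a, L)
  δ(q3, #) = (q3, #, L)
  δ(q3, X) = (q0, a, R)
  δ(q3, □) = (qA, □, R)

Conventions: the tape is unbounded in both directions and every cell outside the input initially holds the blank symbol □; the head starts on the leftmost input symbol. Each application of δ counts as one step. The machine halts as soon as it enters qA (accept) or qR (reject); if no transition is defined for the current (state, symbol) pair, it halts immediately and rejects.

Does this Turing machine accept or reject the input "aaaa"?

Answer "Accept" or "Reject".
Trace (configuration after each step, as tape_left[state]tape_right with head position):
Step 0: [q0]aaaa (head at position 0)
Step 1: X[q1]aaa (head 1)
Step 2: Xa[q1]aa (head 2)
Step 3: Xaa[q1]a (head 3)
Step 4: Xaaa[q1]□ (head 4)
Step 5: Xaaa#[q2]□ (head 5)
Step 6: Xaaa[q3]#a (head 4)
Step 7: Xaa[q3]a#a (head 3)
Step 8: Xa[q3]aa#a (head 2)
Step 9: X[q3]aaa#a (head 1)
Step 10: [q3]Xaaa#a (head 0)
Step 11: a[q0]aaa#a (head 1)
Step 12: aX[q1]aa#a (head 2)
Step 13: aXa[q1]a#a (head 3)
Step 14: aXaa[q1]#a (head 4)
Step 15: aXaa#[q2]a (head 5)
Step 16: aXaa#a[q2]□ (head 6)
Step 17: aXaa#[q3]aa (head 5)
Step 18: aXaa[q3]#aa (head 4)
Step 19: aXa[q3]a#aa (head 3)
Step 20: aX[q3]aa#aa (head 2)
Step 21: a[q3]Xaa#aa (head 1)
Step 22: aa[q0]aa#aa (head 2)
Step 23: aaX[q1]a#aa (head 3)
Step 24: aaXa[q1]#aa (head 4)
Step 25: aaXa#[q2]aa (head 5)
Step 26: aaXa#a[q2]a (head 6)
Step 27: aaXa#aa[q2]□ (head 7)
Step 28: aaXa#a[q3]aa (head 6)
Step 29: aaXa#[q3]aaa (head 5)
Step 30: aaXa[q3]#aaa (head 4)
Step 31: aaX[q3]a#aaa (head 3)
Step 32: aa[q3]Xa#aaa (head 2)
Step 33: aaa[q0]a#aaa (head 3)
Step 34: aaaX[q1]#aaa (head 4)
Step 35: aaaX#[q2]aaa (head 5)
Step 36: aaaX#a[q2]aa (head 6)
Step 37: aaaX#aa[q2]a (head 7)
Step 38: aaaX#aaa[q2]□ (head 8)
Step 39: aaaX#aa[q3]aa (head 7)
Step 40: aaaX#a[q3]aaa (head 6)
Step 41: aaaX#[q3]aaaa (head 5)
Step 42: aaaX[q3]#aaaa (head 4)
Step 43: aaa[q3]X#aaaa (head 3)
Step 44: aaaa[q0]#aaaa (head 4)
Step 45: aaaa#[q3]aaaa (head 5)
Step 46: aaaa[q3]#aaaa (head 4)
Step 47: aaa[q3]a#aaaa (head 3)
Step 48: aa[q3]aa#aaaa (head 2)
Step 49: a[q3]aaa#aaaa (head 1)
Step 50: [q3]aaaa#aaaa (head 0)
Step 51: [q3]□aaaa#aaaa (head -1)
Step 52: □[qA]aaaa#aaaa (head 0)
The machine is in qA, so it halts and accepts.

Final answer: Accept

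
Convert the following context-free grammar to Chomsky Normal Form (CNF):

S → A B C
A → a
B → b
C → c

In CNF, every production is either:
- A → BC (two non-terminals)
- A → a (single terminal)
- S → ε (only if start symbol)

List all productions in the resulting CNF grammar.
The grammar has no ε-productions or unit productions to eliminate.
A → a is already in CNF (single terminal) – keep it.
B → b is already in CNF (single terminal) – keep it.
C → c is already in CNF (single terminal) – keep it.
S → A B C has 3 symbols on the right: break it into binary productions S → A X0, X0 → B C.
Resulting CNF grammar (5 productions): A → a; B → b; C → c; S → A X0; X0 → B C

Final answer: A → a; B → b; C → c; S → A X0; X0 → B C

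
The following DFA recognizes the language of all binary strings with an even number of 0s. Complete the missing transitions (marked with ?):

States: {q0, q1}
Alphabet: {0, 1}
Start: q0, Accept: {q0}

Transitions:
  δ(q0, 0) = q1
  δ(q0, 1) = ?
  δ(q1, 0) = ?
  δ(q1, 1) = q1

What each state remembers (consistent with the given transitions and accept states):
  q0: an even number of 0s has been read so far
  q1: an odd number of 0s has been read so far
Filling in the missing entries:
  δ(q0, 1): in q0 (an even number of 0s has been read so far), after reading 1 we have: an even number of 0s has been read so far → q0
  δ(q1, 0): in q1 (an odd number of 0s has been read so far), after reading 0 we have: an even number of 0s has been read so far → q0

Final answer: δ(q0, 1) = q0; δ(q1, 0) = q0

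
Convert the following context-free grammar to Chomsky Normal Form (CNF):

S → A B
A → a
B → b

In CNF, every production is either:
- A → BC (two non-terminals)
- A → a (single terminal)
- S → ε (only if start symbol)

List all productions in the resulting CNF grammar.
The grammar has no ε-productions or unit productions to eliminate.
S → A B is already in CNF (two non-terminals) – keep it.
A → a is already in CNF (single terminal) – keep it.
B → b is already in CNF (single terminal) – keep it.
Resulting CNF grammar (3 productions): A → a; B → b; S → A B

Final answer: A → a; B → b; S → A B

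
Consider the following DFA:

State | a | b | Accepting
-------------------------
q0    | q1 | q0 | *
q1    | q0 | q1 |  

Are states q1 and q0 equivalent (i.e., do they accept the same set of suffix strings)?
Try the suffix ε (the empty string).
From q1: q1 — not accepting.
From q0: q0 — accepting.
The two states disagree on this suffix, so they are not equivalent.

Final answer: No. Distinguishing string: ε (the empty string) - accepted from q0 but not from q1.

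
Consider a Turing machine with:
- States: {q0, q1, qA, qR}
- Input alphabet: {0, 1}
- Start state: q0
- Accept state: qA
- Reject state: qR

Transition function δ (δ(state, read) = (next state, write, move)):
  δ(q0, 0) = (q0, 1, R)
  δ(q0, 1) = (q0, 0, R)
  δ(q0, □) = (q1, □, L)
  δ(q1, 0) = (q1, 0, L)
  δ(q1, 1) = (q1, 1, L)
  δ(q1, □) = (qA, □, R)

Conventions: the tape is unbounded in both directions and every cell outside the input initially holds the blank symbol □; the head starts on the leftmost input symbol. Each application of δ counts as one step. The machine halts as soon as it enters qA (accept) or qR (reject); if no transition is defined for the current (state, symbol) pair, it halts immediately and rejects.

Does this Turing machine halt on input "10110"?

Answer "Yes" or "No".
Step 0: [q0]10110 (head at position 0)
Step 1: δ(q0, 1) = (q0, 0, R)  ⊢  0[q0]0110 (head at position 1)
Step 2: δ(q0, 0) = (q0, 1, R)  ⊢  01[q0]110 (head at position 2)
Step 3: δ(q0, 1) = (q0, 0, R)  ⊢  010[q0]10 (head at position 3)
Step 4: δ(q0, 1) = (q0, 0, R)  ⊢  0100[q0]0 (head at position 4)
Step 5: δ(q0, 0) = (q0, 1, R)  ⊢  01001[q0]□ (head at position 5)
Step 6: δ(q0, □) = (q1, □, L)  ⊢  0100[q1]1□ (head at position 4)
Step 7: δ(q1, 1) = (q1, 1, L)  ⊢  010[q1]01□ (head at position 3)
Step 8: δ(q1, 0) = (q1, 0, L)  ⊢  01[q1]001□ (head at position 2)
Step 9: δ(q1, 0) = (q1, 0, L)  ⊢  0[q1]1001□ (head at position 1)
Step 10: δ(q1, 1) = (q1, 1, L)  ⊢  [q1]01001□ (head at position 0)
Step 11: δ(q1, 0) = (q1, 0, L)  ⊢  [q1]□01001□ (head at position -1)
Step 12: δ(q1, □) = (qA, □, R)  ⊢  □[qA]01001□ (head at position 0)
The machine is in qA, so it halts and accepts.
It halts after 12 steps.

Final answer: Yes - halts after 12 steps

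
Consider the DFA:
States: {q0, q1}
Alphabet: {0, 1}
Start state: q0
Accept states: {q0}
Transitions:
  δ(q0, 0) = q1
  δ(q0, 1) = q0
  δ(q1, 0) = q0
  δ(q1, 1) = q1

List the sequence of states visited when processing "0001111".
Starting at q0
Read '0': q0 -> q1
Read '0': q1 -> q0
Read '0': q0 -> q1
Read '1': q1 -> q1
Read '1': q1 -> q1
Read '1': q1 -> q1
Read '1': q1 -> q1

Final answer: q0 -> q1 -> q0 -> q1 -> q1 -> q1 -> q1 -> q1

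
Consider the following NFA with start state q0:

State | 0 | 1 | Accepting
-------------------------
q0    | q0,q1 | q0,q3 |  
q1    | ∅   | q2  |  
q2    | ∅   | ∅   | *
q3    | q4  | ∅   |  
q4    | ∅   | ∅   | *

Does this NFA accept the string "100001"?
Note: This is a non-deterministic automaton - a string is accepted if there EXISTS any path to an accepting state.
Track the set of states the NFA could be in: start {q0}
Read '1': {q0} → {q0, q3}
Read '0': {q0, q3} → {q0, q1, q4}
Read '0': {q0, q1, q4} → {q0, q1}
Read '0': {q0, q1} → {q0, q1}
Read '0': {q0, q1} → {q0, q1}
Read '1': {q0, q1} → {q0, q2, q3}
Final set {q0, q2, q3} contains accepting state(s) {q2} → accepted.

Final answer: Yes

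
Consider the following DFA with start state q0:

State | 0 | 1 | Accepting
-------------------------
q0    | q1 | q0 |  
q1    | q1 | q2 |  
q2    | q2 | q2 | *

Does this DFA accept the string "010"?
Start in q0.
Read '0': q0 → q1
Read '1': q1 → q2
Read '0': q2 → q2
Final state q2 is accepting, so the string is accepted.

Final answer: Yes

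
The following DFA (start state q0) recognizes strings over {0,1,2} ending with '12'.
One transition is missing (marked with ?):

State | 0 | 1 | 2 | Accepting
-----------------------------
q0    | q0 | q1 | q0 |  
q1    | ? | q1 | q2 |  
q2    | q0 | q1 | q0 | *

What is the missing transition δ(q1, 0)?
q0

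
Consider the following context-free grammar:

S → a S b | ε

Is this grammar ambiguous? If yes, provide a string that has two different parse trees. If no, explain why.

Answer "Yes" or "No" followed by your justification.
At every step exactly one production applies: if the remaining string to generate is non-empty it starts with a and ends with b, forcing S → a S b; if it is empty, S → ε is forced. Hence each string a^n b^n has exactly one derivation (S → a S b applied n times, then S → ε) and one parse tree.

Final answer: No - the grammar is unambiguous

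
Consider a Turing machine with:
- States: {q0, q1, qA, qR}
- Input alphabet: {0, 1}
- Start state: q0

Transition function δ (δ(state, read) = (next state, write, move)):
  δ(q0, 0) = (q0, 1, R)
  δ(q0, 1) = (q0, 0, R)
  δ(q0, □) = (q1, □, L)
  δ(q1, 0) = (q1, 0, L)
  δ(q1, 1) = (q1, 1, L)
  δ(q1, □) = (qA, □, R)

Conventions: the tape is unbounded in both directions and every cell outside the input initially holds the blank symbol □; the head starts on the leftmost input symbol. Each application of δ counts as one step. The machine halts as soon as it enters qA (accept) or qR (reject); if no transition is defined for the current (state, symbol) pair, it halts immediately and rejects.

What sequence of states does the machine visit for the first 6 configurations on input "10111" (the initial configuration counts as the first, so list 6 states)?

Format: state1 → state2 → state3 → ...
Step 0: [q0]10111 (head at position 0)
Step 1: δ(q0, 1) = (q0, 0, R)  ⊢  0[q0]0111 (head at position 1)
Step 2: δ(q0, 0) = (q0, 1, R)  ⊢  01[q0]111 (head at position 2)
Step 3: δ(q0, 1) = (q0, 0, R)  ⊢  010[q0]11 (head at position 3)
Step 4: δ(q0, 1) = (q0, 0, R)  ⊢  0100[q0]1 (head at position 4)
Step 5: δ(q0, 1) = (q0, 0, R)  ⊢  01000[q0]□ (head at position 5)
Reading off the states of these 6 configurations: q0 → q0 → q0 → q0 → q0 → q0

Final answer: q0 → q0 → q0 → q0 → q0 → q0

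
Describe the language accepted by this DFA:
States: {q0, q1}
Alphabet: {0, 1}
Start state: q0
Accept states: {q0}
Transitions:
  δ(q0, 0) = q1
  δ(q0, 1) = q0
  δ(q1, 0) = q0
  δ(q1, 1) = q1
Analyzing the DFA structure:
Start state: q0
Accept states: {q0}
Interpreting what each state remembers (checking against the transitions):
  q0: an even number of 0s has been read so far
  q1: an odd number of 0s has been read so far
  δ(q0, 0): in q0 (an even number of 0s has been read so far), after reading 0 we have: an odd number of 0s has been read so far → q1
  δ(q0, 1): in q0 (an even number of 0s has been read so far), after reading 1 we have: an even number of 0s has been read so far → q0
  δ(q1, 0): in q1 (an odd number of 0s has been read so far), after reading 0 we have: an even number of 0s has been read so far → q0
  δ(q1, 1): in q1 (an odd number of 0s has been read so far), after reading 1 we have: an odd number of 0s has been read so far → q1
A string is accepted iff it ends in {q0}, i.e. an even number of 0s has been read so far.
Language: All binary strings with an even number of 0s

Final answer: All binary strings with an even number of 0s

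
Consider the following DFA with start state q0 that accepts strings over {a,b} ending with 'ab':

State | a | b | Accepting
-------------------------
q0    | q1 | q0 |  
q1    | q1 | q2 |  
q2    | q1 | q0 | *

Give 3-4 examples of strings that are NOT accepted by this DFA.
Any strings that end in a non-accepting state work; for example:
"b": q0 → q0; q0 is not accepting → rejected
"aaa": q0 → q1 → q1 → q1; q1 is not accepting → rejected
"abb": q0 → q1 → q2 → q0; q0 is not accepting → rejected
"bbbb": q0 → q0 → q0 → q0 → q0; q0 is not accepting → rejected

Final answer: "b", "aaa", "abb", "bbbb"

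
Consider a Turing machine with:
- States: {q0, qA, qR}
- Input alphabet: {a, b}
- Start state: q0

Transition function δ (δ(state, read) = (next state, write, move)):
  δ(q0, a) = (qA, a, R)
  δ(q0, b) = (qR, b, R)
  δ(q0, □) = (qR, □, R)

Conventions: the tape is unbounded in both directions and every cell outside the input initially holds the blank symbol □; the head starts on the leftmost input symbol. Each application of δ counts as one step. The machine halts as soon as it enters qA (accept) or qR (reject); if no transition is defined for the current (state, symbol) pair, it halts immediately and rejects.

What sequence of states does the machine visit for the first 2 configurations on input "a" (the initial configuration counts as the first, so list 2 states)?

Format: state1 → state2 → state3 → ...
Step 0: [q0]a (head at position 0)
Step 1: δ(q0, a) = (qA, a, R)  ⊢  a[qA]□ (head at position 1)
Reading off the states of these 2 configurations: q0 → qA

Final answer: q0 → qA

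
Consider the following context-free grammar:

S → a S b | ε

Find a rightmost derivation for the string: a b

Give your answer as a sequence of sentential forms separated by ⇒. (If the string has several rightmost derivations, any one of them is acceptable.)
Start with S.
Step 1: the rightmost non-terminal is S; apply S → a S b:  a S b
Step 2: the rightmost non-terminal is S; apply S → ε:  a b

Final answer: S ⇒ a S b ⇒ a b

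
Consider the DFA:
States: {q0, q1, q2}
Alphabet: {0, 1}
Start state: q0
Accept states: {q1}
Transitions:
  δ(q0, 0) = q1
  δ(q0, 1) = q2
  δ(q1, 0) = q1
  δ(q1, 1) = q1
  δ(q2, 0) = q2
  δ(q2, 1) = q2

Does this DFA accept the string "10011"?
Processing string "10011":
  q0 --1--> q2
  q2 --0--> q2
  q2 --0--> q2
  q2 --1--> q2
  q2 --1--> q2
Final state: q2
Accept states: {q1}
q2 is not an accept state, so the string is rejected.

Final answer: No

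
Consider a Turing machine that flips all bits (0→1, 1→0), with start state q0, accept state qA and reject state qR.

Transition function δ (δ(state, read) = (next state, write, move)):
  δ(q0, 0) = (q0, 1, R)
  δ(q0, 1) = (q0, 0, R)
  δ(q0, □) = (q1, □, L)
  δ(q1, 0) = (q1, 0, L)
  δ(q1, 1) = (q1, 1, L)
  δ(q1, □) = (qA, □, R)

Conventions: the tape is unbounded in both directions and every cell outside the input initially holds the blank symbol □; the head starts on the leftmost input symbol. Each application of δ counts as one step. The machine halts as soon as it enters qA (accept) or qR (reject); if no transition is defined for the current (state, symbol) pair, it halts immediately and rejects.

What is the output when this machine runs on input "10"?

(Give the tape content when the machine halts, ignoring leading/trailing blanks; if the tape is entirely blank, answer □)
Step 0: [q0]10 (head at position 0)
Step 1: δ(q0, 1) = (q0, 0, R)  ⊢  0[q0]0 (head at position 1)
Step 2: δ(q0, 0) = (q0, 1, R)  ⊢  01[q0]□ (head at position 2)
Step 3: δ(q0, □) = (q1, □, L)  ⊢  0[q1]1□ (head at position 1)
Step 4: δ(q1, 1) = (q1, 1, L)  ⊢  [q1]01□ (head at position 0)
Step 5: δ(q1, 0) = (q1, 0, L)  ⊢  [q1]□01□ (head at position -1)
Step 6: δ(q1, □) = (qA, □, R)  ⊢  □[qA]01□ (head at position 0)
The machine is in qA, so it halts and accepts.
Tape content when halted (ignoring surrounding blanks): 01

Final answer: Output: 01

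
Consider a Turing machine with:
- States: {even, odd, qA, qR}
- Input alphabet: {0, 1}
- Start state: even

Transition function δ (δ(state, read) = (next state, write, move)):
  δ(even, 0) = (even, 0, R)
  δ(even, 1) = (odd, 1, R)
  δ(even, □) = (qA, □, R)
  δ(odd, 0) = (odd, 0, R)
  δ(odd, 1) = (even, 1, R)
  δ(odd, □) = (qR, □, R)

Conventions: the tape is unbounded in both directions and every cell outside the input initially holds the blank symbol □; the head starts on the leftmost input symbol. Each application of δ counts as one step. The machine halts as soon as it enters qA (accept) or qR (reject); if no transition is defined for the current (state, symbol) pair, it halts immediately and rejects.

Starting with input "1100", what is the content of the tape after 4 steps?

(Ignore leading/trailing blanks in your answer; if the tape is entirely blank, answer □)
Step 0: [even]1100 (head at position 0)
Step 1: δ(even, 1) = (odd, 1, R)  ⊢  1[odd]100 (head at position 1)
Step 2: δ(odd, 1) = (even, 1, R)  ⊢  11[even]00 (head at position 2)
Step 3: δ(even, 0) = (even, 0, R)  ⊢  110[even]0 (head at position 3)
Step 4: δ(even, 0) = (even, 0, R)  ⊢  1100[even]□ (head at position 4)
Tape after 4 steps (ignoring surrounding blanks): 1100

Final answer: Tape: 1100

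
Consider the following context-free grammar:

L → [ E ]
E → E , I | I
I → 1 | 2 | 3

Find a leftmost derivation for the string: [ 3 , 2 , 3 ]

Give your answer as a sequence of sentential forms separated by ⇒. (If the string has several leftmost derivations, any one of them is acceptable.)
Start with L.
Step 1: the leftmost non-terminal is L; apply L → [ E ]:  [ E ]
Step 2: the leftmost non-terminal is E; apply E → E , I:  [ E , I ]
Step 3: the leftmost non-terminal is E; apply E → E , I:  [ E , I , I ]
Step 4: the leftmost non-terminal is E; apply E → I:  [ I , I , I ]
Step 5: the leftmost non-terminal is I; apply I → 3:  [ 3 , I , I ]
Step 6: the leftmost non-terminal is I; apply I → 2:  [ 3 , 2 , I ]
Step 7: the leftmost non-terminal is I; apply I → 3:  [ 3 , 2 , 3 ]

Final answer: L ⇒ [ E ] ⇒ [ E , I ] ⇒ [ E , I , I ] ⇒ [ I , I , I ] ⇒ [ 3 , I , I ] ⇒ [ 3 , 2 , I ] ⇒ [ 3 , 2 , 3 ]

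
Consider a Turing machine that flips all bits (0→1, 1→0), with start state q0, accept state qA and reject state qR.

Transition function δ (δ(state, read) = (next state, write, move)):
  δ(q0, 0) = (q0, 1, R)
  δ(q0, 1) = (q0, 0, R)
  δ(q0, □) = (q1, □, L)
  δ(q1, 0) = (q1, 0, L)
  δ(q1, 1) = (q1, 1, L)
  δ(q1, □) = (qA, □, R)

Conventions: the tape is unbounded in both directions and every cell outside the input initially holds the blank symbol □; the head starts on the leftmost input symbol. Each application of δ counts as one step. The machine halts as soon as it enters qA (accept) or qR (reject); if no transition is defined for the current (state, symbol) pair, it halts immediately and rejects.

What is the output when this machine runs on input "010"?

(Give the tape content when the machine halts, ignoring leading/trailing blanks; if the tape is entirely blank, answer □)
Step 0: [q0]010 (head at position 0)
Step 1: δ(q0, 0) = (q0, 1, R)  ⊢  1[q0]10 (head at position 1)
Step 2: δ(q0, 1) = (q0, 0, R)  ⊢  10[q0]0 (head at position 2)
Step 3: δ(q0, 0) = (q0, 1, R)  ⊢  101[q0]□ (head at position 3)
Step 4: δ(q0, □) = (q1, □, L)  ⊢  10[q1]1□ (head at position 2)
Step 5: δ(q1, 1) = (q1, 1, L)  ⊢  1[q1]01□ (head at position 1)
Step 6: δ(q1, 0) = (q1, 0, L)  ⊢  [q1]101□ (head at position 0)
Step 7: δ(q1, 1) = (q1, 1, L)  ⊢  [q1]□101□ (head at position -1)
Step 8: δ(q1, □) = (qA, □, R)  ⊢  □[qA]101□ (head at position 0)
The machine is in qA, so it halts and accepts.
Tape content when halted (ignoring surrounding blanks): 101

Final answer: Output: 101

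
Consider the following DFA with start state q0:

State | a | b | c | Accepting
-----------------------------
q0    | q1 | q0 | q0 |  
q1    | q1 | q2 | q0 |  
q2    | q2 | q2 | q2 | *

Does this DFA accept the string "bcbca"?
Start in q0.
Read 'b': q0 → q0
Read 'c': q0 → q0
Read 'b': q0 → q0
Read 'c': q0 → q0
Read 'a': q0 → q1
Final state q1 is not accepting, so the string is rejected.

Final answer: No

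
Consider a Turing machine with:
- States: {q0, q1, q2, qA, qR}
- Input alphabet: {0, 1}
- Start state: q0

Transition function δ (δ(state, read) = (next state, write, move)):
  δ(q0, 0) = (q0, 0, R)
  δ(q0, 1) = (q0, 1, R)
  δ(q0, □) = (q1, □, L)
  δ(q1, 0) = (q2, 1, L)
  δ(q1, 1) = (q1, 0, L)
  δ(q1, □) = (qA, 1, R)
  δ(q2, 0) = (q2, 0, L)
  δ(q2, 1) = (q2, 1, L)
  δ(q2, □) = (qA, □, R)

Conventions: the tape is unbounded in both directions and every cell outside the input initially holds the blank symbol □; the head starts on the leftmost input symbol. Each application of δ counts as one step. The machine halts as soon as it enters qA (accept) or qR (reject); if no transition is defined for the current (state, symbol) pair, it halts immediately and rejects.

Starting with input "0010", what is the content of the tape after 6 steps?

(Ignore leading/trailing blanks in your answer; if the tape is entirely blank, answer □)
Step 0: [q0]0010 (head at position 0)
Step 1: δ(q0, 0) = (q0, 0, R)  ⊢  0[q0]010 (head at position 1)
Step 2: δ(q0, 0) = (q0, 0, R)  ⊢  00[q0]10 (head at position 2)
Step 3: δ(q0, 1) = (q0, 1, R)  ⊢  001[q0]0 (head at position 3)
Step 4: δ(q0, 0) = (q0, 0, R)  ⊢  0010[q0]□ (head at position 4)
Step 5: δ(q0, □) = (q1, □, L)  ⊢  001[q1]0□ (head at position 3)
Step 6: δ(q1, 0) = (q2, 1, L)  ⊢  00[q2]11□ (head at position 2)
Tape after 6 steps (ignoring surrounding blanks): 0011

Final answer: Tape: 0011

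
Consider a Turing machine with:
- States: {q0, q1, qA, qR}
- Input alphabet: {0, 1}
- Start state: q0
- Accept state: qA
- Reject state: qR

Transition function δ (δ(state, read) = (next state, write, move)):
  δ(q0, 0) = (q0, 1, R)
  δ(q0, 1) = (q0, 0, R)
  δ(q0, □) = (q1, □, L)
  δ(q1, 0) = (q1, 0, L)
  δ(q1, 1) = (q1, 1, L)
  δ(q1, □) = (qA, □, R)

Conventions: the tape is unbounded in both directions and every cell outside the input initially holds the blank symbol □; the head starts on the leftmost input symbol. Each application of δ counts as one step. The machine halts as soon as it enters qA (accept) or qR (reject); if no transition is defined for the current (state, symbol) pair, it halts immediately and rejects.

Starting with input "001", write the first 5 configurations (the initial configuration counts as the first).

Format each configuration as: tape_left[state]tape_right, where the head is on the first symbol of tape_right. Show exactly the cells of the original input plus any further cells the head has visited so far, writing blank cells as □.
Step 0: [q0]001 (head at position 0)
Step 1: δ(q0, 0) = (q0, 1, R)  ⊢  1[q0]01 (head at position 1)
Step 2: δ(q0, 0) = (q0, 1, R)  ⊢  11[q0]1 (head at position 2)
Step 3: δ(q0, 1) = (q0, 0, R)  ⊢  110[q0]□ (head at position 3)
Step 4: δ(q0, □) = (q1, □, L)  ⊢  11[q1]0□ (head at position 2)

Final answer: [q0]001 ⊢ 1[q0]01 ⊢ 11[q0]1 ⊢ 110[q0]□ ⊢ 11[q1]0□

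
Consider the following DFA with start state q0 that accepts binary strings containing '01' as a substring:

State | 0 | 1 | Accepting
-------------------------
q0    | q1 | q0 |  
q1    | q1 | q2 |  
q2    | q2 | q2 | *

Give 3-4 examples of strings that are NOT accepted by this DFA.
Any strings that end in a non-accepting state work; for example:
ε: q0; q0 is not accepting → rejected
"1": q0 → q0; q0 is not accepting → rejected
"00": q0 → q1 → q1; q1 is not accepting → rejected
"11": q0 → q0 → q0; q0 is not accepting → rejected

Final answer: ε, "1", "00", "11"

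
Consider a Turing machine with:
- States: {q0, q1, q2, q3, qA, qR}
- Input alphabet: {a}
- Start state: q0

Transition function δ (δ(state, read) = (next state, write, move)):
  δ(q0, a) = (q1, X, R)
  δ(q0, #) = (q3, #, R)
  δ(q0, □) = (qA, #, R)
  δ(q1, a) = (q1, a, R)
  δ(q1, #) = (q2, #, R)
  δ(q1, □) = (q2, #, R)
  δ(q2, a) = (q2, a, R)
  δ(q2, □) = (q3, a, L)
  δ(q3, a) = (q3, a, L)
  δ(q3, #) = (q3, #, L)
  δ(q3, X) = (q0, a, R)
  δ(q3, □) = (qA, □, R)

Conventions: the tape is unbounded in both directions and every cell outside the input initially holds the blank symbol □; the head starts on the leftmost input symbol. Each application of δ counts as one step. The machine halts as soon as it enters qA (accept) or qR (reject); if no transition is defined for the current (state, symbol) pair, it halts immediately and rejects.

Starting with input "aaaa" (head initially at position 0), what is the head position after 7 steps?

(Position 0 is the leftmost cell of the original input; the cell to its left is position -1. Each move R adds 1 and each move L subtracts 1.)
Step 0: [q0]aaaa (head at position 0)
Step 1: δ(q0, a) = (q1, X, R)  ⊢  X[q1]aaa (head at position 1)
Step 2: δ(q1, a) = (q1, a, R)  ⊢  Xa[q1]aa (head at position 2)
Step 3: δ(q1, a) = (q1, a, R)  ⊢  Xaa[q1]a (head at position 3)
Step 4: δ(q1, a) = (q1, a, R)  ⊢  Xaaa[q1]□ (head at position 4)
Step 5: δ(q1, □) = (q2, #, R)  ⊢  Xaaa#[q2]□ (head at position 5)
Step 6: δ(q2, □) = (q3, a, L)  ⊢  Xaaa[q3]#a (head at position 4)
Step 7: δ(q3, #) = (q3, #, L)  ⊢  Xaa[q3]a#a (head at position 3)
Head position after 7 steps: 3

Final answer: Position 3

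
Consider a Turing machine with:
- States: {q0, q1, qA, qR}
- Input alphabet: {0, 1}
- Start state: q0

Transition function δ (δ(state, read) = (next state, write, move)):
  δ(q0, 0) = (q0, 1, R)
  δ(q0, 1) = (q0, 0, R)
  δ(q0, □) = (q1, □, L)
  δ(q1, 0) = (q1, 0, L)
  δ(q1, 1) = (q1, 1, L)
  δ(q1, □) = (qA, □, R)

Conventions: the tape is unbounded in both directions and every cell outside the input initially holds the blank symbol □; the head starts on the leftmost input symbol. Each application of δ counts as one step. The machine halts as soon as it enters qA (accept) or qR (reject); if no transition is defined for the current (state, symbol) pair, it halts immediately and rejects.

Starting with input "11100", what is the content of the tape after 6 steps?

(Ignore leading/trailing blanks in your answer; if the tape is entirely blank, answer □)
Step 0: [q0]11100 (head at position 0)
Step 1: δ(q0, 1) = (q0, 0, R)  ⊢  0[q0]1100 (head at position 1)
Step 2: δ(q0, 1) = (q0, 0, R)  ⊢  00[q0]100 (head at position 2)
Step 3: δ(q0, 1) = (q0, 0, R)  ⊢  000[q0]00 (head at position 3)
Step 4: δ(q0, 0) = (q0, 1, R)  ⊢  0001[q0]0 (head at position 4)
Step 5: δ(q0, 0) = (q0, 1, R)  ⊢  00011[q0]□ (head at position 5)
Step 6: δ(q0, □) = (q1, □, L)  ⊢  0001[q1]1□ (head at position 4)
Tape after 6 steps (ignoring surrounding blanks): 00011

Final answer: Tape: 00011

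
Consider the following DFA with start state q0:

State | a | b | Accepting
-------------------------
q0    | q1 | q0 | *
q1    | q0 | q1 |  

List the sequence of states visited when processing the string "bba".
q0 → q0 → q0 → q1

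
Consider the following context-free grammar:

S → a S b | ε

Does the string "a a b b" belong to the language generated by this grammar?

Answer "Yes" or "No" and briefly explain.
A derivation exists: S ⇒ a S b ⇒ a a S b b ⇒ a a b b (using S → a S b twice, then S → ε).

Final answer: Yes - a valid derivation exists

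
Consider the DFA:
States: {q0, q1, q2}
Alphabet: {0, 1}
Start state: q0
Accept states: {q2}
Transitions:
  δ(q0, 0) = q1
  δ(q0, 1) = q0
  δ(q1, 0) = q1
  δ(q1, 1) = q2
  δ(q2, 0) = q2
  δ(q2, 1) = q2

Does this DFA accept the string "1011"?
Processing string "1011":
  q0 --1--> q0
  q0 --0--> q1
  q1 --1--> q2
  q2 --1--> q2
Final state: q2
Accept states: {q2}
q2 is an accept state, so the string is accepted.

Final answer: Yes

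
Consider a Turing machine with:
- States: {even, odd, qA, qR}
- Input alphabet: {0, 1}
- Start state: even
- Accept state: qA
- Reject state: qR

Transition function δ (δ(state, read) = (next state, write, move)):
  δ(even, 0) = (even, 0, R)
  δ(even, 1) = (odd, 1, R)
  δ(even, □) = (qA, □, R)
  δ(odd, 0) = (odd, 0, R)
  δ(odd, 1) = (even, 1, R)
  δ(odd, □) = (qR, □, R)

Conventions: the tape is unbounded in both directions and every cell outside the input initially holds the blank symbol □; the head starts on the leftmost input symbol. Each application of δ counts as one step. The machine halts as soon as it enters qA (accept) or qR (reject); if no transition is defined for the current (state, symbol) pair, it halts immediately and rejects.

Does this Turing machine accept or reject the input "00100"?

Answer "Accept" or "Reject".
Step 0: [even]00100 (head at position 0)
Step 1: δ(even, 0) = (even, 0, R)  ⊢  0[even]0100 (head at position 1)
Step 2: δ(even, 0) = (even, 0, R)  ⊢  00[even]100 (head at position 2)
Step 3: δ(even, 1) = (odd, 1, R)  ⊢  001[odd]00 (head at position 3)
Step 4: δ(odd, 0) = (odd, 0, R)  ⊢  0010[odd]0 (head at position 4)
Step 5: δ(odd, 0) = (odd, 0, R)  ⊢  00100[odd]□ (head at position 5)
Step 6: δ(odd, □) = (qR, □, R)  ⊢  00100□[qR]□ (head at position 6)
The machine is in qR, so it halts and rejects.

Final answer: Reject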